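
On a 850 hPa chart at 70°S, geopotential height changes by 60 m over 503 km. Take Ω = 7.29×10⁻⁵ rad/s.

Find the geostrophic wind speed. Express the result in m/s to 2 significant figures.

Coriolis parameter at 70°S:
f = 2Ω sin φ = 2 × 7.29×10⁻⁵ × sin 70° = 1.37×10⁻⁴ s⁻¹
Height gradient: |∂Z/∂n| = 60 m / 503000 m = 1.19×10⁻⁴
On a pressure surface, geostrophic balance gives V_g = (g/f)|∂Z/∂n|:
V_g = 9.81 × 1.19×10⁻⁴ / 1.37×10⁻⁴ = 8.54 m/s

8.5 m/s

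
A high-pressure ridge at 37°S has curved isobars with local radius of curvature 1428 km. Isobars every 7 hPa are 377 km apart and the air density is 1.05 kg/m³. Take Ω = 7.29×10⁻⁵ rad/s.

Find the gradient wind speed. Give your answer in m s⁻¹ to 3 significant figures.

25.2 m s⁻¹

Coriolis parameter at 37°S:
f = 2Ω sin φ = 2 × 7.29×10⁻⁵ × sin 37° = 8.77×10⁻⁵ s⁻¹
Pressure gradient: |∂P/∂n| = 700 Pa / 377000 m = 1.86×10⁻³ Pa/m
Geostrophic speed: V_g = |∂P/∂n|/(fρ) = 1.86×10⁻³/(8.77×10⁻⁵ × 1.05) = 20.2 m/s
Around a high, pressure-gradient force acts outward with centrifugal, so Coriolis balances both:
fV = (1/ρ)|∂P/∂n| + V²/R  →  V² − fR·V + fR·V_g = 0
With fR = 8.77×10⁻⁵ × 1428×10³ m = 125 m/s:
V = [fR − √((fR)² − 4 fR V_g)]/2 = [125 − √(125² − 4×125×20.2)]/2 = 25.2 m/s
Supergeostrophic (V > V_g = 20.2 m/s), as expected around a high.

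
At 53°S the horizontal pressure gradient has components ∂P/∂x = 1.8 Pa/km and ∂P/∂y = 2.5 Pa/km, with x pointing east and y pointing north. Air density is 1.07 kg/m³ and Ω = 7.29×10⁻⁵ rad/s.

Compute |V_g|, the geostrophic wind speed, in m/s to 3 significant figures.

Coriolis parameter at 53°S:
f = 2Ω sin φ = 2 × 7.29×10⁻⁵ × sin 53° = 1.16×10⁻⁴ s⁻¹
In the Southern Hemisphere f is negative: f = −1.16×10⁻⁴ s⁻¹.
Component geostrophic relations (x east, y north):
u_g = −(1/(fρ)) ∂P/∂y,  v_g = (1/(fρ)) ∂P/∂x
u_g = −(2.5×10⁻³)/(−1.16×10⁻⁴ × 1.07) = 20.1 m/s;  v_g = (1.8×10⁻³)/(−1.16×10⁻⁴ × 1.07) = −14.4 m/s
|V_g| = √(u_g² + v_g²) = 24.7 m/s

24.7 m/s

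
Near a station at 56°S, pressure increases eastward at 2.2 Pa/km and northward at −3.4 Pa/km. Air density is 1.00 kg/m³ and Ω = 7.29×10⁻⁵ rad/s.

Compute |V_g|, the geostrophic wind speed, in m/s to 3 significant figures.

33.5 m/s

Coriolis parameter at 56°S:
f = 2Ω sin φ = 2 × 7.29×10⁻⁵ × sin 56° = 1.21×10⁻⁴ s⁻¹
In the Southern Hemisphere f is negative: f = −1.21×10⁻⁴ s⁻¹.
Component geostrophic relations (x east, y north):
u_g = −(1/(fρ)) ∂P/∂y,  v_g = (1/(fρ)) ∂P/∂x
u_g = −(−3.4×10⁻³)/(−1.21×10⁻⁴ × 1.00) = −28.1 m/s;  v_g = (2.2×10⁻³)/(−1.21×10⁻⁴ × 1.00) = −18.2 m/s
|V_g| = √(u_g² + v_g²) = 33.5 m/s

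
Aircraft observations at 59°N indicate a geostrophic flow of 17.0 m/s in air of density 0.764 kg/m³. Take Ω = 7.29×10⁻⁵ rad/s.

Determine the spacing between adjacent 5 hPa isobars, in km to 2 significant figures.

Coriolis parameter at 59°N:
f = 2Ω sin φ = 2 × 7.29×10⁻⁵ × sin 59° = 1.25×10⁻⁴ s⁻¹
Geostrophic balance rearranged: |∂P/∂n| = f ρ V_g
|∂P/∂n| = 1.25×10⁻⁴ × 0.764 × 17.0 = 1.62×10⁻³ Pa/m
Isobar spacing: Δn = ΔP/|∂P/∂n| = 500 Pa / 1.62×10⁻³ Pa/m = 308038 m ≈ 310 km

310 km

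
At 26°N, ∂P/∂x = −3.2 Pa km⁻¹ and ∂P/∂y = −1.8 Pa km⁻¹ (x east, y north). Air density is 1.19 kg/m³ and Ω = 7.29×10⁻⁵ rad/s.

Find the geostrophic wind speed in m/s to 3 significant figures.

48.3 m/s

Coriolis parameter at 26°N:
f = 2Ω sin φ = 2 × 7.29×10⁻⁵ × sin 26° = 6.39×10⁻⁵ s⁻¹
Component geostrophic relations (x east, y north):
u_g = −(1/(fρ)) ∂P/∂y,  v_g = (1/(fρ)) ∂P/∂x
u_g = −(−1.8×10⁻³)/(6.39×10⁻⁵ × 1.19) = 23.7 m/s;  v_g = (−3.2×10⁻³)/(6.39×10⁻⁵ × 1.19) = −42.1 m/s
|V_g| = √(u_g² + v_g²) = 48.3 m/s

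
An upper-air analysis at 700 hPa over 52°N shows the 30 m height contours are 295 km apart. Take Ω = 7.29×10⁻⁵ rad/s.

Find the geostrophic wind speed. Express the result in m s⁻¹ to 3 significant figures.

Coriolis parameter at 52°N:
f = 2Ω sin φ = 2 × 7.29×10⁻⁵ × sin 52° = 1.15×10⁻⁴ s⁻¹
Height gradient: |∂Z/∂n| = 30 m / 295000 m = 1.02×10⁻⁴
On a pressure surface, geostrophic balance gives V_g = (g/f)|∂Z/∂n|:
V_g = 9.81 × 1.02×10⁻⁴ / 1.15×10⁻⁴ = 8.68 m/s

8.68 m s⁻¹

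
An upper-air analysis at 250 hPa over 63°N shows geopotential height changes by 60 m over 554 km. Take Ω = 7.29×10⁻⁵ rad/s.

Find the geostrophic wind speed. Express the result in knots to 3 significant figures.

Coriolis parameter at 63°N:
f = 2Ω sin φ = 2 × 7.29×10⁻⁵ × sin 63° = 1.30×10⁻⁴ s⁻¹
Height gradient: |∂Z/∂n| = 60 m / 554000 m = 1.08×10⁻⁴
On a pressure surface, geostrophic balance gives V_g = (g/f)|∂Z/∂n|:
V_g = 9.81 × 1.08×10⁻⁴ / 1.30×10⁻⁴ = 8.18 m/s
Converting: 8.18 m/s × 1.944 = 15.9 knots

15.9 knots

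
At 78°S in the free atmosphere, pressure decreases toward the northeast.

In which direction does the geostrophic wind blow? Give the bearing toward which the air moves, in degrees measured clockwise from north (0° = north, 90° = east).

315°

The pressure-gradient force points toward the northeast (bearing 045°).
Geostrophic balance: in the Southern Hemisphere the Coriolis force deflects motion to the left, so the geostrophic wind blows 90° to the left of the pressure-gradient force (low pressure on the right).
Rotating 045° by 90° counterclockwise gives 315° — the wind blows toward the northwest.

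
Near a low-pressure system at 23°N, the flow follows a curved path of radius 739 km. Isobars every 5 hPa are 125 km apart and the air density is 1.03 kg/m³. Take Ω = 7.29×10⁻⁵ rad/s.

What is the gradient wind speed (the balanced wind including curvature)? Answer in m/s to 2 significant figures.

37 m/s

Coriolis parameter at 23°N:
f = 2Ω sin φ = 2 × 7.29×10⁻⁵ × sin 23° = 5.70×10⁻⁵ s⁻¹
Pressure gradient: |∂P/∂n| = 500 Pa / 125000 m = 4.00×10⁻³ Pa/m
Geostrophic speed: V_g = |∂P/∂n|/(fρ) = 4.00×10⁻³/(5.70×10⁻⁵ × 1.03) = 68.2 m/s
Around a low, centrifugal force acts outward with Coriolis, so pressure-gradient force balances both:
(1/ρ)|∂P/∂n| = fV + V²/R  →  V² + fR·V − fR·V_g = 0
With fR = 5.70×10⁻⁵ × 739×10³ m = 42.1 m/s:
V = [−fR + √((fR)² + 4 fR V_g)]/2 = [−42.1 + √(42.1² + 4×42.1×68.2)]/2 = 36.5 m/s
Subgeostrophic (V < V_g = 68.2 m/s), as expected around a low.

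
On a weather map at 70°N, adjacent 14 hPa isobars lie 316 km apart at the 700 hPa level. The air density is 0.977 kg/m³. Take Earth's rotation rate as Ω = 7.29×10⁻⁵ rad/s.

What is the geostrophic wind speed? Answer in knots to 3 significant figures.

64.3 knots

Coriolis parameter at 70°N:
f = 2Ω sin φ = 2 × 7.29×10⁻⁵ × sin 70° = 1.37×10⁻⁴ s⁻¹
Pressure gradient: |∂P/∂n| = 1400 Pa / 316000 m = 4.43×10⁻³ Pa/m
Geostrophic balance (pressure-gradient force = Coriolis force):
V_g = (1/(fρ)) |∂P/∂n| = 4.43×10⁻³ / (1.37×10⁻⁴ × 0.977) = 33.1 m/s
Converting: 33.1 m/s × 1.944 = 64.3 knots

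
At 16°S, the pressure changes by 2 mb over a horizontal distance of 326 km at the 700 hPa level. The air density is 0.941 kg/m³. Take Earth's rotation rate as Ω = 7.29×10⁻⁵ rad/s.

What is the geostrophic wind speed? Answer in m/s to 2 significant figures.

Coriolis parameter at 16°S:
f = 2Ω sin φ = 2 × 7.29×10⁻⁵ × sin 16° = 4.02×10⁻⁵ s⁻¹
Pressure gradient: |∂P/∂n| = 200 Pa / 326000 m = 6.13×10⁻⁴ Pa/m
Geostrophic balance (pressure-gradient force = Coriolis force):
V_g = (1/(fρ)) |∂P/∂n| = 6.13×10⁻⁴ / (4.02×10⁻⁵ × 0.941) = 16.2 m/s

16 m/s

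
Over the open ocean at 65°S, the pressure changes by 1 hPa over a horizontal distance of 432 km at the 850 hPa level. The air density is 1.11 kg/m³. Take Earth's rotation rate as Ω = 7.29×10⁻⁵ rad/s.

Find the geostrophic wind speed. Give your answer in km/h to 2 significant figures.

Coriolis parameter at 65°S:
f = 2Ω sin φ = 2 × 7.29×10⁻⁵ × sin 65° = 1.32×10⁻⁴ s⁻¹
Pressure gradient: |∂P/∂n| = 100 Pa / 432000 m = 2.31×10⁻⁴ Pa/m
Geostrophic balance (pressure-gradient force = Coriolis force):
V_g = (1/(fρ)) |∂P/∂n| = 2.31×10⁻⁴ / (1.32×10⁻⁴ × 1.11) = 1.58 m/s
Converting: 1.58 m/s × 3.6 = 5.7 km/h

5.7 km/h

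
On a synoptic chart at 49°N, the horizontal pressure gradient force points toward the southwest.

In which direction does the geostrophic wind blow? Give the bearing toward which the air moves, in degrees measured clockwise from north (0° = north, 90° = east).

315°

The pressure-gradient force points toward the southwest (bearing 225°).
Geostrophic balance: in the Northern Hemisphere the Coriolis force deflects motion to the right, so the geostrophic wind blows 90° to the right of the pressure-gradient force (low pressure on the left).
Rotating 225° by 90° clockwise gives 315° — the wind blows toward the northwest.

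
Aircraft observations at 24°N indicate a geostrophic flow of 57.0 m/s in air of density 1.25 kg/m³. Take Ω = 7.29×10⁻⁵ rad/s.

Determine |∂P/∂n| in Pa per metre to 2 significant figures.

Coriolis parameter at 24°N:
f = 2Ω sin φ = 2 × 7.29×10⁻⁵ × sin 24° = 5.93×10⁻⁵ s⁻¹
Geostrophic balance rearranged: |∂P/∂n| = f ρ V_g
|∂P/∂n| = 5.93×10⁻⁵ × 1.25 × 57.0 = 4.23×10⁻³ Pa/m

4.2×10⁻³ Pa/m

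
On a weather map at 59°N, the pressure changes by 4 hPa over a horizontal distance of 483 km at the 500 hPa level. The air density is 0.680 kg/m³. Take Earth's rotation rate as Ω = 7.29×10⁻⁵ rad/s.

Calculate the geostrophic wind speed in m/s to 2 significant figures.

9.7 m/s

Coriolis parameter at 59°N:
f = 2Ω sin φ = 2 × 7.29×10⁻⁵ × sin 59° = 1.25×10⁻⁴ s⁻¹
Pressure gradient: |∂P/∂n| = 400 Pa / 483000 m = 8.28×10⁻⁴ Pa/m
Geostrophic balance (pressure-gradient force = Coriolis force):
V_g = (1/(fρ)) |∂P/∂n| = 8.28×10⁻⁴ / (1.25×10⁻⁴ × 0.680) = 9.74 m/s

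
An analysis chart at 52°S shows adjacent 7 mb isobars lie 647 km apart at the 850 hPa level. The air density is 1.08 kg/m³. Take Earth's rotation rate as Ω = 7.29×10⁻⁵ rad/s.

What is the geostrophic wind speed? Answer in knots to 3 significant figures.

16.9 knots

Coriolis parameter at 52°S:
f = 2Ω sin φ = 2 × 7.29×10⁻⁵ × sin 52° = 1.15×10⁻⁴ s⁻¹
Pressure gradient: |∂P/∂n| = 700 Pa / 647000 m = 1.08×10⁻³ Pa/m
Geostrophic balance (pressure-gradient force = Coriolis force):
V_g = (1/(fρ)) |∂P/∂n| = 1.08×10⁻³ / (1.15×10⁻⁴ × 1.08) = 8.72 m/s
Converting: 8.72 m/s × 1.944 = 16.9 knots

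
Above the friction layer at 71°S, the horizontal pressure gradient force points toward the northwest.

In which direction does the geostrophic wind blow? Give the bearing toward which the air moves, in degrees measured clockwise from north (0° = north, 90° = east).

The pressure-gradient force points toward the northwest (bearing 315°).
Geostrophic balance: in the Southern Hemisphere the Coriolis force deflects motion to the left, so the geostrophic wind blows 90° to the left of the pressure-gradient force (low pressure on the right).
Rotating 315° by 90° counterclockwise gives 225° — the wind blows toward the southwest.

225°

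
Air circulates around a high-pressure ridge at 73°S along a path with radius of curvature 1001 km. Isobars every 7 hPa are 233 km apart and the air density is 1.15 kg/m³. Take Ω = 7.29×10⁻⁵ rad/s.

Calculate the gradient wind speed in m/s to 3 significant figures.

22.3 m/s

Coriolis parameter at 73°S:
f = 2Ω sin φ = 2 × 7.29×10⁻⁵ × sin 73° = 1.39×10⁻⁴ s⁻¹
Pressure gradient: |∂P/∂n| = 700 Pa / 233000 m = 3.00×10⁻³ Pa/m
Geostrophic speed: V_g = |∂P/∂n|/(fρ) = 3.00×10⁻³/(1.39×10⁻⁴ × 1.15) = 18.7 m/s
Around a high, pressure-gradient force acts outward with centrifugal, so Coriolis balances both:
fV = (1/ρ)|∂P/∂n| + V²/R  →  V² − fR·V + fR·V_g = 0
With fR = 1.39×10⁻⁴ × 1001×10³ m = 140 m/s:
V = [fR − √((fR)² − 4 fR V_g)]/2 = [140 − √(140² − 4×140×18.7)]/2 = 22.3 m/s
Supergeostrophic (V > V_g = 18.7 m/s), as expected around a high.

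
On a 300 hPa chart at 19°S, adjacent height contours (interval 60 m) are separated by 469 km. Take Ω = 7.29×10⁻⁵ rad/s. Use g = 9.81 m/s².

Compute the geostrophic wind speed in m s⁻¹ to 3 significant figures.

Coriolis parameter at 19°S:
f = 2Ω sin φ = 2 × 7.29×10⁻⁵ × sin 19° = 4.75×10⁻⁵ s⁻¹
Height gradient: |∂Z/∂n| = 60 m / 469000 m = 1.28×10⁻⁴
On a pressure surface, geostrophic balance gives V_g = (g/f)|∂Z/∂n|:
V_g = 9.81 × 1.28×10⁻⁴ / 4.75×10⁻⁵ = 26.4 m/s

26.4 m s⁻¹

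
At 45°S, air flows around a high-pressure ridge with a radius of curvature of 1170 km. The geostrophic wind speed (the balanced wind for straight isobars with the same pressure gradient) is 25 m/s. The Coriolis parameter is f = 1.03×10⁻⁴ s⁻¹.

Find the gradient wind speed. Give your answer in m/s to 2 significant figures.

35 m/s

Around a high, pressure-gradient force acts outward with centrifugal, so Coriolis balances both:
fV = (1/ρ)|∂P/∂n| + V²/R  →  V² − fR·V + fR·V_g = 0
With fR = 1.03×10⁻⁴ × 1170×10³ m = 121 m/s:
V = [fR − √((fR)² − 4 fR V_g)]/2 = [121 − √(121² − 4×121×25)]/2 = 35.4 m/s
Supergeostrophic (V > V_g = 25 m/s), as expected around a high.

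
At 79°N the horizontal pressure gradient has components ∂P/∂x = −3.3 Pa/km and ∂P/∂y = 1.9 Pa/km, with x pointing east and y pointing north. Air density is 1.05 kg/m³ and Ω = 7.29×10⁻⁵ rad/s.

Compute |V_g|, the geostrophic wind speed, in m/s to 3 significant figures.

25.3 m/s

Coriolis parameter at 79°N:
f = 2Ω sin φ = 2 × 7.29×10⁻⁵ × sin 79° = 1.43×10⁻⁴ s⁻¹
Component geostrophic relations (x east, y north):
u_g = −(1/(fρ)) ∂P/∂y,  v_g = (1/(fρ)) ∂P/∂x
u_g = −(1.9×10⁻³)/(1.43×10⁻⁴ × 1.05) = −12.6 m/s;  v_g = (−3.3×10⁻³)/(1.43×10⁻⁴ × 1.05) = −22.0 m/s
|V_g| = √(u_g² + v_g²) = 25.3 m/s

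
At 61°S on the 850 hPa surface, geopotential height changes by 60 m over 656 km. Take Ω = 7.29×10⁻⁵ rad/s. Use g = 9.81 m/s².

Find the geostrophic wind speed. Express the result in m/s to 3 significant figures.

Coriolis parameter at 61°S:
f = 2Ω sin φ = 2 × 7.29×10⁻⁵ × sin 61° = 1.28×10⁻⁴ s⁻¹
Height gradient: |∂Z/∂n| = 60 m / 656000 m = 9.15×10⁻⁵
On a pressure surface, geostrophic balance gives V_g = (g/f)|∂Z/∂n|:
V_g = 9.81 × 9.15×10⁻⁵ / 1.28×10⁻⁴ = 7.04 m/s

7.04 m/s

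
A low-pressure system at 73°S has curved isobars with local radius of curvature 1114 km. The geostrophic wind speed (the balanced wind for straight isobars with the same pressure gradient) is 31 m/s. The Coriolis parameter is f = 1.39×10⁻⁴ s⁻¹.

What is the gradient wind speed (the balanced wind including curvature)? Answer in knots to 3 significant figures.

Around a low, centrifugal force acts outward with Coriolis, so pressure-gradient force balances both:
(1/ρ)|∂P/∂n| = fV + V²/R  →  V² + fR·V − fR·V_g = 0
With fR = 1.39×10⁻⁴ × 1114×10³ m = 155 m/s:
V = [−fR + √((fR)² + 4 fR V_g)]/2 = [−155 + √(155² + 4×155×31)]/2 = 26.5 m/s
Subgeostrophic (V < V_g = 31 m/s), as expected around a low.
Converting: 26.5 m/s × 1.944 = 51.5 knots

51.5 knots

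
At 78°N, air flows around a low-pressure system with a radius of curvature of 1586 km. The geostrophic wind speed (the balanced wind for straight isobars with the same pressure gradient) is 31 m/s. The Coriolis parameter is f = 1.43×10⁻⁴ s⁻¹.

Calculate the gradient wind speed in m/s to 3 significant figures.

Around a low, centrifugal force acts outward with Coriolis, so pressure-gradient force balances both:
(1/ρ)|∂P/∂n| = fV + V²/R  →  V² + fR·V − fR·V_g = 0
With fR = 1.43×10⁻⁴ × 1586×10³ m = 227 m/s:
V = [−fR + √((fR)² + 4 fR V_g)]/2 = [−227 + √(227² + 4×227×31)]/2 = 27.6 m/s
Subgeostrophic (V < V_g = 31 m/s), as expected around a low.

27.6 m/s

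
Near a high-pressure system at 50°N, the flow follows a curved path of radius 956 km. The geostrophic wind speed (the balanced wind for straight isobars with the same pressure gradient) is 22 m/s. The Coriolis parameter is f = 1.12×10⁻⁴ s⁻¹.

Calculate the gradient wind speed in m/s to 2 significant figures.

31 m/s

Around a high, pressure-gradient force acts outward with centrifugal, so Coriolis balances both:
fV = (1/ρ)|∂P/∂n| + V²/R  →  V² − fR·V + fR·V_g = 0
With fR = 1.12×10⁻⁴ × 956×10³ m = 107 m/s:
V = [fR − √((fR)² − 4 fR V_g)]/2 = [107 − √(107² − 4×107×22)]/2 = 30.9 m/s
Supergeostrophic (V > V_g = 22 m/s), as expected around a high.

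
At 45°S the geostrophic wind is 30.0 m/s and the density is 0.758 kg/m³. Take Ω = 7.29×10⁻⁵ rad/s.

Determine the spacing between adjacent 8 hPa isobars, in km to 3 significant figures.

341 km

Coriolis parameter at 45°S:
f = 2Ω sin φ = 2 × 7.29×10⁻⁵ × sin 45° = 1.03×10⁻⁴ s⁻¹
Geostrophic balance rearranged: |∂P/∂n| = f ρ V_g
|∂P/∂n| = 1.03×10⁻⁴ × 0.758 × 30.0 = 2.34×10⁻³ Pa/m
Isobar spacing: Δn = ΔP/|∂P/∂n| = 800 Pa / 2.34×10⁻³ Pa/m = 341238 m ≈ 341 km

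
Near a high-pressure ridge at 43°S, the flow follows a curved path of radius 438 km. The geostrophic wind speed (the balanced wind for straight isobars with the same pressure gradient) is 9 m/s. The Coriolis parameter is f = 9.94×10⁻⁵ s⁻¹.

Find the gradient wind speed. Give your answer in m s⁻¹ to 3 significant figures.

Around a high, pressure-gradient force acts outward with centrifugal, so Coriolis balances both:
fV = (1/ρ)|∂P/∂n| + V²/R  →  V² − fR·V + fR·V_g = 0
With fR = 9.94×10⁻⁵ × 438×10³ m = 43.5 m/s:
V = [fR − √((fR)² − 4 fR V_g)]/2 = [43.5 − √(43.5² − 4×43.5×9)]/2 = 12.7 m/s
Supergeostrophic (V > V_g = 9 m/s), as expected around a high.

12.7 m s⁻¹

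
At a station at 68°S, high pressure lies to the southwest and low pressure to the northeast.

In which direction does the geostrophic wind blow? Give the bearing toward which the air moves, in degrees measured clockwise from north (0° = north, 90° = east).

The pressure-gradient force points toward the northeast (bearing 045°).
Geostrophic balance: in the Southern Hemisphere the Coriolis force deflects motion to the left, so the geostrophic wind blows 90° to the left of the pressure-gradient force (low pressure on the right).
Rotating 045° by 90° counterclockwise gives 315° — the wind blows toward the northwest.

315°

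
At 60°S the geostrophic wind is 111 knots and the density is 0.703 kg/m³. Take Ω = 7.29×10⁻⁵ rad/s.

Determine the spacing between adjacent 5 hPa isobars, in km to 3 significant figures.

98.6 km

Coriolis parameter at 60°S:
f = 2Ω sin φ = 2 × 7.29×10⁻⁵ × sin 60° = 1.26×10⁻⁴ s⁻¹
Wind speed in SI: 111 knots = 57.1 m/s
Geostrophic balance rearranged: |∂P/∂n| = f ρ V_g
|∂P/∂n| = 1.26×10⁻⁴ × 0.703 × 57.1 = 5.07×10⁻³ Pa/m
Isobar spacing: Δn = ΔP/|∂P/∂n| = 500 Pa / 5.07×10⁻³ Pa/m = 98643 m ≈ 98.6 km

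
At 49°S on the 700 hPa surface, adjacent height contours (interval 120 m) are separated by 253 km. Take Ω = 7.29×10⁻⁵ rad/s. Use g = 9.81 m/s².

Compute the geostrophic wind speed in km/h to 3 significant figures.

Coriolis parameter at 49°S:
f = 2Ω sin φ = 2 × 7.29×10⁻⁵ × sin 49° = 1.10×10⁻⁴ s⁻¹
Height gradient: |∂Z/∂n| = 120 m / 253000 m = 4.74×10⁻⁴
On a pressure surface, geostrophic balance gives V_g = (g/f)|∂Z/∂n|:
V_g = 9.81 × 4.74×10⁻⁴ / 1.10×10⁻⁴ = 42.3 m/s
Converting: 42.3 m/s × 3.6 = 152 km/h

152 km/h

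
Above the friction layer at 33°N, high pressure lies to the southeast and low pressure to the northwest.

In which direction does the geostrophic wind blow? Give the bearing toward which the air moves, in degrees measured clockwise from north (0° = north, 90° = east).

The pressure-gradient force points toward the northwest (bearing 315°).
Geostrophic balance: in the Northern Hemisphere the Coriolis force deflects motion to the right, so the geostrophic wind blows 90° to the right of the pressure-gradient force (low pressure on the left).
Rotating 315° by 90° clockwise gives 045° — the wind blows toward the northeast.

045°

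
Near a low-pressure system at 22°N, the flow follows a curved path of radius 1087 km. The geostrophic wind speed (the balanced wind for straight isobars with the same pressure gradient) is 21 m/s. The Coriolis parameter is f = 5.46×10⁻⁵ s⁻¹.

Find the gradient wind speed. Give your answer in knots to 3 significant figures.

Around a low, centrifugal force acts outward with Coriolis, so pressure-gradient force balances both:
(1/ρ)|∂P/∂n| = fV + V²/R  →  V² + fR·V − fR·V_g = 0
With fR = 5.46×10⁻⁵ × 1087×10³ m = 59.4 m/s:
V = [−fR + √((fR)² + 4 fR V_g)]/2 = [−59.4 + √(59.4² + 4×59.4×21)]/2 = 16.4 m/s
Subgeostrophic (V < V_g = 21 m/s), as expected around a low.
Converting: 16.4 m/s × 1.944 = 32.0 knots

32.0 knots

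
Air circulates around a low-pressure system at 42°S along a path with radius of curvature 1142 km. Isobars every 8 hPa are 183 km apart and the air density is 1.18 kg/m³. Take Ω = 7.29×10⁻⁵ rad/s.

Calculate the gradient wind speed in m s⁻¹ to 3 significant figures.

29.9 m s⁻¹

Coriolis parameter at 42°S:
f = 2Ω sin φ = 2 × 7.29×10⁻⁵ × sin 42° = 9.76×10⁻⁵ s⁻¹
Pressure gradient: |∂P/∂n| = 800 Pa / 183000 m = 4.37×10⁻³ Pa/m
Geostrophic speed: V_g = |∂P/∂n|/(fρ) = 4.37×10⁻³/(9.76×10⁻⁵ × 1.18) = 38.0 m/s
Around a low, centrifugal force acts outward with Coriolis, so pressure-gradient force balances both:
(1/ρ)|∂P/∂n| = fV + V²/R  →  V² + fR·V − fR·V_g = 0
With fR = 9.76×10⁻⁵ × 1142×10³ m = 111 m/s:
V = [−fR + √((fR)² + 4 fR V_g)]/2 = [−111 + √(111² + 4×111×38)]/2 = 29.9 m/s
Subgeostrophic (V < V_g = 38 m/s), as expected around a low.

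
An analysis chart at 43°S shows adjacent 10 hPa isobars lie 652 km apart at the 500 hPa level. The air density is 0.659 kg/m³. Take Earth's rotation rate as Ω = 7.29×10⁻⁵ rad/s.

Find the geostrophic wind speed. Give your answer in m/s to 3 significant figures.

23.4 m/s

Coriolis parameter at 43°S:
f = 2Ω sin φ = 2 × 7.29×10⁻⁵ × sin 43° = 9.94×10⁻⁵ s⁻¹
Pressure gradient: |∂P/∂n| = 1000 Pa / 652000 m = 1.53×10⁻³ Pa/m
Geostrophic balance (pressure-gradient force = Coriolis force):
V_g = (1/(fρ)) |∂P/∂n| = 1.53×10⁻³ / (9.94×10⁻⁵ × 0.659) = 23.4 m/s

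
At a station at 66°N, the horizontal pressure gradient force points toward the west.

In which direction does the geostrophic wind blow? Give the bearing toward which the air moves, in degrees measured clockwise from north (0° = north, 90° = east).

000°

The pressure-gradient force points toward the west (bearing 270°).
Geostrophic balance: in the Northern Hemisphere the Coriolis force deflects motion to the right, so the geostrophic wind blows 90° to the right of the pressure-gradient force (low pressure on the left).
Rotating 270° by 90° clockwise gives 000° — the wind blows toward the north.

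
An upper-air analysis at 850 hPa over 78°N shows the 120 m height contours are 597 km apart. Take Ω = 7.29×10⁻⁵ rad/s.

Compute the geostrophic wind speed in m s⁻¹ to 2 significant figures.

Coriolis parameter at 78°N:
f = 2Ω sin φ = 2 × 7.29×10⁻⁵ × sin 78° = 1.43×10⁻⁴ s⁻¹
Height gradient: |∂Z/∂n| = 120 m / 597000 m = 2.01×10⁻⁴
On a pressure surface, geostrophic balance gives V_g = (g/f)|∂Z/∂n|:
V_g = 9.81 × 2.01×10⁻⁴ / 1.43×10⁻⁴ = 13.8 m/s

14 m s⁻¹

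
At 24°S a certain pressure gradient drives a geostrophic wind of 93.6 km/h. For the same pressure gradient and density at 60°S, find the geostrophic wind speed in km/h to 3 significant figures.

With the same pressure gradient and density, V_g ∝ 1/f ∝ 1/sin φ.
V₂ = V₁ · sin φ₁ / sin φ₂ = 93.6 × sin 24° / sin 60°
V₂ = 93.6 × 0.4067/0.8660 = 44.0 km/h

44.0 km/h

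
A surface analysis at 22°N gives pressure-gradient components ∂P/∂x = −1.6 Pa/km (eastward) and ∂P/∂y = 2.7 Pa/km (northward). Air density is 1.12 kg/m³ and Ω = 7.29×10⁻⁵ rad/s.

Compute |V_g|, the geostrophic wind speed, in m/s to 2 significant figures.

51 m/s

Coriolis parameter at 22°N:
f = 2Ω sin φ = 2 × 7.29×10⁻⁵ × sin 22° = 5.46×10⁻⁵ s⁻¹
Component geostrophic relations (x east, y north):
u_g = −(1/(fρ)) ∂P/∂y,  v_g = (1/(fρ)) ∂P/∂x
u_g = −(2.7×10⁻³)/(5.46×10⁻⁵ × 1.12) = −44.1 m/s;  v_g = (−1.6×10⁻³)/(5.46×10⁻⁵ × 1.12) = −26.2 m/s
|V_g| = √(u_g² + v_g²) = 51.3 m/s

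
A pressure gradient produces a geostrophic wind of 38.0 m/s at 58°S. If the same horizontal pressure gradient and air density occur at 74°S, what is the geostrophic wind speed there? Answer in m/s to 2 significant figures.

With the same pressure gradient and density, V_g ∝ 1/f ∝ 1/sin φ.
V₂ = V₁ · sin φ₁ / sin φ₂ = 38.0 × sin 58° / sin 74°
V₂ = 38.0 × 0.8480/0.9613 = 34 m/s

34 m/s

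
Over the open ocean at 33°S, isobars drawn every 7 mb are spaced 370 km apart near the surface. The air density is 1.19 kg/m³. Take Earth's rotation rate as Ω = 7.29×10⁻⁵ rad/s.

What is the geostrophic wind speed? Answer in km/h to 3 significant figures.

72.1 km/h

Coriolis parameter at 33°S:
f = 2Ω sin φ = 2 × 7.29×10⁻⁵ × sin 33° = 7.94×10⁻⁵ s⁻¹
Pressure gradient: |∂P/∂n| = 700 Pa / 370000 m = 1.89×10⁻³ Pa/m
Geostrophic balance (pressure-gradient force = Coriolis force):
V_g = (1/(fρ)) |∂P/∂n| = 1.89×10⁻³ / (7.94×10⁻⁵ × 1.19) = 20.0 m/s
Converting: 20.0 m/s × 3.6 = 72.1 km/h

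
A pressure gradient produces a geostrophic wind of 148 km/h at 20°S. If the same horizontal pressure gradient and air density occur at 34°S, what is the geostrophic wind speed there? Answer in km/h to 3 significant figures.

90.5 km/h

With the same pressure gradient and density, V_g ∝ 1/f ∝ 1/sin φ.
V₂ = V₁ · sin φ₁ / sin φ₂ = 148 × sin 20° / sin 34°
V₂ = 148 × 0.3420/0.5592 = 90.5 km/h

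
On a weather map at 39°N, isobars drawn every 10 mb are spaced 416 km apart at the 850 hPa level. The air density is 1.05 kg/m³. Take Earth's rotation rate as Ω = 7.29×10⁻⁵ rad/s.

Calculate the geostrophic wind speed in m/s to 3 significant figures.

Coriolis parameter at 39°N:
f = 2Ω sin φ = 2 × 7.29×10⁻⁵ × sin 39° = 9.18×10⁻⁵ s⁻¹
Pressure gradient: |∂P/∂n| = 1000 Pa / 416000 m = 2.40×10⁻³ Pa/m
Geostrophic balance (pressure-gradient force = Coriolis force):
V_g = (1/(fρ)) |∂P/∂n| = 2.40×10⁻³ / (9.18×10⁻⁵ × 1.05) = 25.0 m/s

25.0 m/s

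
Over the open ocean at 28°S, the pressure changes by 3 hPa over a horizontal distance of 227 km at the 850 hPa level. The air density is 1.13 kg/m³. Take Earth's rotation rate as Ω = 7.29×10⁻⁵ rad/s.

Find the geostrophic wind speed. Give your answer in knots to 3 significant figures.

Coriolis parameter at 28°S:
f = 2Ω sin φ = 2 × 7.29×10⁻⁵ × sin 28° = 6.84×10⁻⁵ s⁻¹
Pressure gradient: |∂P/∂n| = 300 Pa / 227000 m = 1.32×10⁻³ Pa/m
Geostrophic balance (pressure-gradient force = Coriolis force):
V_g = (1/(fρ)) |∂P/∂n| = 1.32×10⁻³ / (6.84×10⁻⁵ × 1.13) = 17.1 m/s
Converting: 17.1 m/s × 1.944 = 33.2 knots

33.2 knots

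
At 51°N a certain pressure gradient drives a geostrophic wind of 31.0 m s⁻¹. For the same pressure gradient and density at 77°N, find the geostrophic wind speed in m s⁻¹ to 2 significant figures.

With the same pressure gradient and density, V_g ∝ 1/f ∝ 1/sin φ.
V₂ = V₁ · sin φ₁ / sin φ₂ = 31.0 × sin 51° / sin 77°
V₂ = 31.0 × 0.7771/0.9744 = 25 m s⁻¹

25 m s⁻¹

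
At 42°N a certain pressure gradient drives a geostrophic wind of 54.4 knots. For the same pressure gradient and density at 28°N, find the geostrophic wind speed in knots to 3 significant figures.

With the same pressure gradient and density, V_g ∝ 1/f ∝ 1/sin φ.
V₂ = V₁ · sin φ₁ / sin φ₂ = 54.4 × sin 42° / sin 28°
V₂ = 54.4 × 0.6691/0.4695 = 77.5 knots

77.5 knots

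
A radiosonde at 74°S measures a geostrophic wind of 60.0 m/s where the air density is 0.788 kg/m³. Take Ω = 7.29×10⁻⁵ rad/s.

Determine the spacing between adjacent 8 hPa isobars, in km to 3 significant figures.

121 km

Coriolis parameter at 74°S:
f = 2Ω sin φ = 2 × 7.29×10⁻⁵ × sin 74° = 1.40×10⁻⁴ s⁻¹
Geostrophic balance rearranged: |∂P/∂n| = f ρ V_g
|∂P/∂n| = 1.40×10⁻⁴ × 0.788 × 60.0 = 6.63×10⁻³ Pa/m
Isobar spacing: Δn = ΔP/|∂P/∂n| = 800 Pa / 6.63×10⁻³ Pa/m = 120729 m ≈ 121 km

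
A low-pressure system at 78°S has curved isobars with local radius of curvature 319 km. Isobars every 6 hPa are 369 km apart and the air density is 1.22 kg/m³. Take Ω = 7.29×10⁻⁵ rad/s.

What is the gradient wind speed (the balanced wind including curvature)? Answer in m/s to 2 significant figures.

Coriolis parameter at 78°S:
f = 2Ω sin φ = 2 × 7.29×10⁻⁵ × sin 78° = 1.43×10⁻⁴ s⁻¹
Pressure gradient: |∂P/∂n| = 600 Pa / 369000 m = 1.63×10⁻³ Pa/m
Geostrophic speed: V_g = |∂P/∂n|/(fρ) = 1.63×10⁻³/(1.43×10⁻⁴ × 1.22) = 9.35 m/s
Around a low, centrifugal force acts outward with Coriolis, so pressure-gradient force balances both:
(1/ρ)|∂P/∂n| = fV + V²/R  →  V² + fR·V − fR·V_g = 0
With fR = 1.43×10⁻⁴ × 319×10³ m = 45.5 m/s:
V = [−fR + √((fR)² + 4 fR V_g)]/2 = [−45.5 + √(45.5² + 4×45.5×9.35)]/2 = 7.95 m/s
Subgeostrophic (V < V_g = 9.35 m/s), as expected around a low.

8.0 m/s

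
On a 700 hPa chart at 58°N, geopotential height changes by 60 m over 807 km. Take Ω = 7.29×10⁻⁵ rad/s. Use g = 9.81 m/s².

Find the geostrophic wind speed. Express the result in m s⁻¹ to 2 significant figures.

Coriolis parameter at 58°N:
f = 2Ω sin φ = 2 × 7.29×10⁻⁵ × sin 58° = 1.24×10⁻⁴ s⁻¹
Height gradient: |∂Z/∂n| = 60 m / 807000 m = 7.43×10⁻⁵
On a pressure surface, geostrophic balance gives V_g = (g/f)|∂Z/∂n|:
V_g = 9.81 × 7.43×10⁻⁵ / 1.24×10⁻⁴ = 5.90 m/s

5.9 m s⁻¹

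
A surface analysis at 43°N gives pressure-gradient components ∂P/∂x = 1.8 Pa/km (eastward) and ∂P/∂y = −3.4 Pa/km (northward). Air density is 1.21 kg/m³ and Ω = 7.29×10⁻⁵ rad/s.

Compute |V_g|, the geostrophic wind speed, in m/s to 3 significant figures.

32.0 m/s

Coriolis parameter at 43°N:
f = 2Ω sin φ = 2 × 7.29×10⁻⁵ × sin 43° = 9.94×10⁻⁵ s⁻¹
Component geostrophic relations (x east, y north):
u_g = −(1/(fρ)) ∂P/∂y,  v_g = (1/(fρ)) ∂P/∂x
u_g = −(−3.4×10⁻³)/(9.94×10⁻⁵ × 1.21) = 28.3 m/s;  v_g = (1.8×10⁻³)/(9.94×10⁻⁵ × 1.21) = 15.0 m/s
|V_g| = √(u_g² + v_g²) = 32.0 m/s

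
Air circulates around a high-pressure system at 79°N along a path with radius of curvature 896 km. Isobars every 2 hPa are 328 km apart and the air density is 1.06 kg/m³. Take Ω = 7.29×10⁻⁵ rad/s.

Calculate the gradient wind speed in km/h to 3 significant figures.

15.0 km/h

Coriolis parameter at 79°N:
f = 2Ω sin φ = 2 × 7.29×10⁻⁵ × sin 79° = 1.43×10⁻⁴ s⁻¹
Pressure gradient: |∂P/∂n| = 200 Pa / 328000 m = 6.10×10⁻⁴ Pa/m
Geostrophic speed: V_g = |∂P/∂n|/(fρ) = 6.10×10⁻⁴/(1.43×10⁻⁴ × 1.06) = 4.02 m/s
Around a high, pressure-gradient force acts outward with centrifugal, so Coriolis balances both:
fV = (1/ρ)|∂P/∂n| + V²/R  →  V² − fR·V + fR·V_g = 0
With fR = 1.43×10⁻⁴ × 896×10³ m = 128 m/s:
V = [fR − √((fR)² − 4 fR V_g)]/2 = [128 − √(128² − 4×128×4.02)]/2 = 4.15 m/s
Supergeostrophic (V > V_g = 4.02 m/s), as expected around a high.
Converting: 4.15 m/s × 3.6 = 15.0 km/h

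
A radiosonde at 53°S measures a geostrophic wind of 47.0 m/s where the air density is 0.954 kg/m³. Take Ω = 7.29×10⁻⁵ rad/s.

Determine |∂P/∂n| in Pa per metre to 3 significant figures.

5.22×10⁻³ Pa/m

Coriolis parameter at 53°S:
f = 2Ω sin φ = 2 × 7.29×10⁻⁵ × sin 53° = 1.16×10⁻⁴ s⁻¹
Geostrophic balance rearranged: |∂P/∂n| = f ρ V_g
|∂P/∂n| = 1.16×10⁻⁴ × 0.954 × 47.0 = 5.22×10⁻³ Pa/m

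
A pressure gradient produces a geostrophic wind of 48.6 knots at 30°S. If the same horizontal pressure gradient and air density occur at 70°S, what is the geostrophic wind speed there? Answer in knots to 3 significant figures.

With the same pressure gradient and density, V_g ∝ 1/f ∝ 1/sin φ.
V₂ = V₁ · sin φ₁ / sin φ₂ = 48.6 × sin 30° / sin 70°
V₂ = 48.6 × 0.5000/0.9397 = 25.9 knots

25.9 knots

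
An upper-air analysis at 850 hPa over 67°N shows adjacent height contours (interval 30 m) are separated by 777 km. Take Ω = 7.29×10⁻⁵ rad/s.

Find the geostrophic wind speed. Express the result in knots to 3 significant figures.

5.49 knots

Coriolis parameter at 67°N:
f = 2Ω sin φ = 2 × 7.29×10⁻⁵ × sin 67° = 1.34×10⁻⁴ s⁻¹
Height gradient: |∂Z/∂n| = 30 m / 777000 m = 3.86×10⁻⁵
On a pressure surface, geostrophic balance gives V_g = (g/f)|∂Z/∂n|:
V_g = 9.81 × 3.86×10⁻⁵ / 1.34×10⁻⁴ = 2.82 m/s
Converting: 2.82 m/s × 1.944 = 5.49 knots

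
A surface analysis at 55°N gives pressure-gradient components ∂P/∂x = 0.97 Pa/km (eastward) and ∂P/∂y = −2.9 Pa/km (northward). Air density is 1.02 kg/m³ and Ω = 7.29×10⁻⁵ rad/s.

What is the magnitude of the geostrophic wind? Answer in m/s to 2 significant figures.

Coriolis parameter at 55°N:
f = 2Ω sin φ = 2 × 7.29×10⁻⁵ × sin 55° = 1.19×10⁻⁴ s⁻¹
Component geostrophic relations (x east, y north):
u_g = −(1/(fρ)) ∂P/∂y,  v_g = (1/(fρ)) ∂P/∂x
u_g = −(−2.9×10⁻³)/(1.19×10⁻⁴ × 1.02) = 23.8 m/s;  v_g = (0.97×10⁻³)/(1.19×10⁻⁴ × 1.02) = 7.96 m/s
|V_g| = √(u_g² + v_g²) = 25.1 m/s

25 m/s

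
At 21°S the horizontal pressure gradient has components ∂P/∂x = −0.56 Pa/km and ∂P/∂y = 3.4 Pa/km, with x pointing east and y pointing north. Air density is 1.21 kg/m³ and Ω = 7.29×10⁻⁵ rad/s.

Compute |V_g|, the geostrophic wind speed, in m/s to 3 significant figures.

Coriolis parameter at 21°S:
f = 2Ω sin φ = 2 × 7.29×10⁻⁵ × sin 21° = 5.23×10⁻⁵ s⁻¹
In the Southern Hemisphere f is negative: f = −5.23×10⁻⁵ s⁻¹.
Component geostrophic relations (x east, y north):
u_g = −(1/(fρ)) ∂P/∂y,  v_g = (1/(fρ)) ∂P/∂x
u_g = −(3.4×10⁻³)/(−5.23×10⁻⁵ × 1.21) = 53.8 m/s;  v_g = (−0.56×10⁻³)/(−5.23×10⁻⁵ × 1.21) = 8.86 m/s
|V_g| = √(u_g² + v_g²) = 54.5 m/s

54.5 m/s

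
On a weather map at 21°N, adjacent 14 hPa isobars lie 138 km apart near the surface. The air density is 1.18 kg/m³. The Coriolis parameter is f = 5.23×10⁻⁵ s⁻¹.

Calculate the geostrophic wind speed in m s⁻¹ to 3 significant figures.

164 m s⁻¹

Pressure gradient: |∂P/∂n| = 1400 Pa / 138000 m = 1.01×10⁻² Pa/m
Geostrophic balance (pressure-gradient force = Coriolis force):
V_g = (1/(fρ)) |∂P/∂n| = 1.01×10⁻² / (5.23×10⁻⁵ × 1.18) = 164 m/s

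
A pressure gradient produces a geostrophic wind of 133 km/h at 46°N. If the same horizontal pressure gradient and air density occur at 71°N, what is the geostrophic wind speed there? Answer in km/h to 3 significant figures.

With the same pressure gradient and density, V_g ∝ 1/f ∝ 1/sin φ.
V₂ = V₁ · sin φ₁ / sin φ₂ = 133 × sin 46° / sin 71°
V₂ = 133 × 0.7193/0.9455 = 101 km/h

101 km/h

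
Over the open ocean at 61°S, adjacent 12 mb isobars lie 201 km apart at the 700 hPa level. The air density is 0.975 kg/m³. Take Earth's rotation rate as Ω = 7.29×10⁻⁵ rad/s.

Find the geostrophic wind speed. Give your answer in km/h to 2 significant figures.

Coriolis parameter at 61°S:
f = 2Ω sin φ = 2 × 7.29×10⁻⁵ × sin 61° = 1.28×10⁻⁴ s⁻¹
Pressure gradient: |∂P/∂n| = 1200 Pa / 201000 m = 5.97×10⁻³ Pa/m
Geostrophic balance (pressure-gradient force = Coriolis force):
V_g = (1/(fρ)) |∂P/∂n| = 5.97×10⁻³ / (1.28×10⁻⁴ × 0.975) = 48.0 m/s
Converting: 48.0 m/s × 3.6 = 170 km/h

170 km/h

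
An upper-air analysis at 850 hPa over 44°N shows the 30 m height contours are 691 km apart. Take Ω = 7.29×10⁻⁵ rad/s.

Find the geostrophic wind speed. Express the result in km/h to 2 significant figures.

15 km/h

Coriolis parameter at 44°N:
f = 2Ω sin φ = 2 × 7.29×10⁻⁵ × sin 44° = 1.01×10⁻⁴ s⁻¹
Height gradient: |∂Z/∂n| = 30 m / 691000 m = 4.34×10⁻⁵
On a pressure surface, geostrophic balance gives V_g = (g/f)|∂Z/∂n|:
V_g = 9.81 × 4.34×10⁻⁵ / 1.01×10⁻⁴ = 4.21 m/s
Converting: 4.21 m/s × 3.6 = 15 km/h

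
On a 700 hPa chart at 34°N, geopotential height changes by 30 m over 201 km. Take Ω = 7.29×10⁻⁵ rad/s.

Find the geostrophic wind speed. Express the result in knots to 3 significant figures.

Coriolis parameter at 34°N:
f = 2Ω sin φ = 2 × 7.29×10⁻⁵ × sin 34° = 8.15×10⁻⁵ s⁻¹
Height gradient: |∂Z/∂n| = 30 m / 201000 m = 1.49×10⁻⁴
On a pressure surface, geostrophic balance gives V_g = (g/f)|∂Z/∂n|:
V_g = 9.81 × 1.49×10⁻⁴ / 8.15×10⁻⁵ = 18.0 m/s
Converting: 18.0 m/s × 1.944 = 34.9 knots

34.9 knots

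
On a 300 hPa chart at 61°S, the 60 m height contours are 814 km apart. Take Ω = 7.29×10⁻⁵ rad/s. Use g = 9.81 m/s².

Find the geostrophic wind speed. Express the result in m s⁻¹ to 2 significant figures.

Coriolis parameter at 61°S:
f = 2Ω sin φ = 2 × 7.29×10⁻⁵ × sin 61° = 1.28×10⁻⁴ s⁻¹
Height gradient: |∂Z/∂n| = 60 m / 814000 m = 7.37×10⁻⁵
On a pressure surface, geostrophic balance gives V_g = (g/f)|∂Z/∂n|:
V_g = 9.81 × 7.37×10⁻⁵ / 1.28×10⁻⁴ = 5.67 m/s

5.7 m s⁻¹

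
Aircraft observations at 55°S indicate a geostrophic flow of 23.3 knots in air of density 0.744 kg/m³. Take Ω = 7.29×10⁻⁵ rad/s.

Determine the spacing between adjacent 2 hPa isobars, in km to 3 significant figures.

Coriolis parameter at 55°S:
f = 2Ω sin φ = 2 × 7.29×10⁻⁵ × sin 55° = 1.19×10⁻⁴ s⁻¹
Wind speed in SI: 23.3 knots = 12.0 m/s
Geostrophic balance rearranged: |∂P/∂n| = f ρ V_g
|∂P/∂n| = 1.19×10⁻⁴ × 0.744 × 12.0 = 1.07×10⁻³ Pa/m
Isobar spacing: Δn = ΔP/|∂P/∂n| = 200 Pa / 1.07×10⁻³ Pa/m = 187776 m ≈ 188 km

188 km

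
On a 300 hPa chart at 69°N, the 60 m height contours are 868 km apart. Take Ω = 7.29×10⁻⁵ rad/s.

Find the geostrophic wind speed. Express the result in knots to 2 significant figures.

9.7 knots

Coriolis parameter at 69°N:
f = 2Ω sin φ = 2 × 7.29×10⁻⁵ × sin 69° = 1.36×10⁻⁴ s⁻¹
Height gradient: |∂Z/∂n| = 60 m / 868000 m = 6.91×10⁻⁵
On a pressure surface, geostrophic balance gives V_g = (g/f)|∂Z/∂n|:
V_g = 9.81 × 6.91×10⁻⁵ / 1.36×10⁻⁴ = 4.98 m/s
Converting: 4.98 m/s × 1.944 = 9.7 knots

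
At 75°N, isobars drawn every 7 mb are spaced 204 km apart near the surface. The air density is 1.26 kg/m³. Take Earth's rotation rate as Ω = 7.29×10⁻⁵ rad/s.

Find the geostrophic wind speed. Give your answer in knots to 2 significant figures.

Coriolis parameter at 75°N:
f = 2Ω sin φ = 2 × 7.29×10⁻⁵ × sin 75° = 1.41×10⁻⁴ s⁻¹
Pressure gradient: |∂P/∂n| = 700 Pa / 204000 m = 3.43×10⁻³ Pa/m
Geostrophic balance (pressure-gradient force = Coriolis force):
V_g = (1/(fρ)) |∂P/∂n| = 3.43×10⁻³ / (1.41×10⁻⁴ × 1.26) = 19.3 m/s
Converting: 19.3 m/s × 1.944 = 38 knots

38 knots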